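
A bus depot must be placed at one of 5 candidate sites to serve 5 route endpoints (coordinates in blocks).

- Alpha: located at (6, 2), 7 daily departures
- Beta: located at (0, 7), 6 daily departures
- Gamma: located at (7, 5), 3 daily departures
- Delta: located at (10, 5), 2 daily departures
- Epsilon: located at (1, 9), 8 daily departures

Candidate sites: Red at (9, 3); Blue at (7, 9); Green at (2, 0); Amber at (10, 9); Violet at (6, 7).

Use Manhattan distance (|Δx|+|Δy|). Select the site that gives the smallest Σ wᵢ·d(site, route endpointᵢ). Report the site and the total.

Total weighted distance at each candidate:
  Red (9, 3): total = 236
  Blue (7, 9): total = 184
  Green (2, 0): total = 232
  Amber (10, 9): total = 250
  Violet (6, 7): total = 148
Minimum is at Violet with total 148 blocks.

Violet, total 148 blocks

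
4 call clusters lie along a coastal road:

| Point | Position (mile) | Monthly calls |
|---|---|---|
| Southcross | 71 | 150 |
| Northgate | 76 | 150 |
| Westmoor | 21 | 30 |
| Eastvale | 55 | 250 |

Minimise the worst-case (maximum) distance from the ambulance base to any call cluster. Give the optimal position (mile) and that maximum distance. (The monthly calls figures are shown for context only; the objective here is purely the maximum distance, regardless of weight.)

location 48.5, max distance 27.5

The 1-center on a line is the midpoint of the two extreme points: leftmost at 21, rightmost at 76.
Optimal location = (21 + 76)/2 = 48.5; maximum distance = (76 − 21)/2 = 27.5.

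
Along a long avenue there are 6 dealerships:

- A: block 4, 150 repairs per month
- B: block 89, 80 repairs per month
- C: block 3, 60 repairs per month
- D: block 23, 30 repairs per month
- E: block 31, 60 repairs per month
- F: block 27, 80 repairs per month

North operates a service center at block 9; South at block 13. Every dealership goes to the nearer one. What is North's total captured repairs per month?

The indifferent point is the midpoint (9+13)/2 = 11; dealerships left of it (closer to North at 9) go to North, those right go to South.
  C at 3 (w=60) → North
  A at 4 (w=150) → North
  D at 23 (w=30) → South
  F at 27 (w=80) → South
  E at 31 (w=60) → South
  B at 89 (w=80) → South
North captures 210; South captures 250.

210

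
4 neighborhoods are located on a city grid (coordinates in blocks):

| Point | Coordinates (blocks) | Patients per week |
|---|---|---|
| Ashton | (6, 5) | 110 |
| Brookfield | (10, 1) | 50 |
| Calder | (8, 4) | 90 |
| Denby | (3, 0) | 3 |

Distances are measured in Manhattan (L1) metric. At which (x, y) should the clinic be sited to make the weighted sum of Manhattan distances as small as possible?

Manhattan distance separates: Σwᵢ(|x−xᵢ|+|y−yᵢ|) = Σwᵢ|x−xᵢ| + Σwᵢ|y−yᵢ|, so x and y are optimised independently as 1-D weighted medians.
Total weight W = 253; half = 126.5.
x-coordinate, sorted with cumulative weight:
  x=3 (Denby, w=3) cum 3
  x=6 (Ashton, w=110) cum 113
  x=8 (Calder, w=90) cum 203  ← median
  x=10 (Brookfield, w=50) cum 253
⇒ x* = 8
y-coordinate, sorted with cumulative weight:
  y=0 (Denby, w=3) cum 3
  y=1 (Brookfield, w=50) cum 53
  y=4 (Calder, w=90) cum 143  ← median
  y=5 (Ashton, w=110) cum 253
⇒ y* = 4

(8, 4)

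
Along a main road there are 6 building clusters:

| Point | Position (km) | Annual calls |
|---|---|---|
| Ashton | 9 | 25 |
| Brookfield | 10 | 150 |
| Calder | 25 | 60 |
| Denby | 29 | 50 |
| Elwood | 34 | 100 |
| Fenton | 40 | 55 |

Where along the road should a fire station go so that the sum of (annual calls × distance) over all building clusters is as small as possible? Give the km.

For a sum of weighted absolute distances on a line, the optimum is the weighted median (not the mean). Total weight W = 440; half-weight = 220.
Sort by position and accumulate weight:
  km 9 (Ashton, w=25) → cum 25
  km 10 (Brookfield, w=150) → cum 175
  km 25 (Calder, w=60) → cum 235  ≥ 220 → median here
  km 29 (Denby, w=50) → cum 285
  km 34 (Elwood, w=100) → cum 385
  km 40 (Fenton, w=55) → cum 440
Optimal location: km 25.

x = 25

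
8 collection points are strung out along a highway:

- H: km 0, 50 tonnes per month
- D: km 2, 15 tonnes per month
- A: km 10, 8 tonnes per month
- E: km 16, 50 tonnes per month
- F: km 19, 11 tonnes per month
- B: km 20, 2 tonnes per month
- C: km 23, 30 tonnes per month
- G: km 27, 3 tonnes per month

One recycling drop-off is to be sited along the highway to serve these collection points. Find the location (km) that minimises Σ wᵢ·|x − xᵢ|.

For a sum of weighted absolute distances on a line, the optimum is the weighted median (not the mean). Total weight W = 169; half-weight = 84.5.
Sort by position and accumulate weight:
  km 0 (H, w=50) → cum 50
  km 2 (D, w=15) → cum 65
  km 10 (A, w=8) → cum 73
  km 16 (E, w=50) → cum 123  ≥ 84.5 → median here
  km 19 (F, w=11) → cum 134
  km 20 (B, w=2) → cum 136
  km 23 (C, w=30) → cum 166
  km 27 (G, w=3) → cum 169
Optimal location: km 16.

x = 16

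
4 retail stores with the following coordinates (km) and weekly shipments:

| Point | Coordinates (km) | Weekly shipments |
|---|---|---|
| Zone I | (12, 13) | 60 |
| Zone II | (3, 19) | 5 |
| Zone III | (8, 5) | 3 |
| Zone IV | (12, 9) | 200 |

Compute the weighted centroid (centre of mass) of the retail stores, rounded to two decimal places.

(11.79, 10.04)

The minimiser of Σwᵢ‖p−pᵢ‖² is the weighted centroid p* = (Σwᵢpᵢ)/(Σwᵢ).
Σwᵢ = 268.
Σwᵢxᵢ = 60·12 + 5·3 + 3·8 + 200·12 = 3159.
Σwᵢyᵢ = 60·13 + 5·19 + 3·5 + 200·9 = 2690.
x* = 3159/268 = 11.79, y* = 2690/268 = 10.04.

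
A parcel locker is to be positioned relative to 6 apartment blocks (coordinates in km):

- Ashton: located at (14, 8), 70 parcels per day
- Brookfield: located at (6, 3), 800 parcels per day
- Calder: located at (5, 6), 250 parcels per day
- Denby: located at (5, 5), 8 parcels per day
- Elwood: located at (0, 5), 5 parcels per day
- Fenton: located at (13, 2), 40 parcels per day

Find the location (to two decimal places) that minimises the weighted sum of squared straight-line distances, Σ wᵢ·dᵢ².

The minimiser of Σwᵢ‖p−pᵢ‖² is the weighted centroid p* = (Σwᵢpᵢ)/(Σwᵢ).
Σwᵢ = 1173.
Σwᵢxᵢ = 70·14 + 800·6 + 250·5 + 8·5 + 5·0 + 40·13 = 7590.
Σwᵢyᵢ = 70·8 + 800·3 + 250·6 + 8·5 + 5·5 + 40·2 = 4605.
x* = 7590/1173 = 6.47, y* = 4605/1173 = 3.93.

(6.47, 3.93)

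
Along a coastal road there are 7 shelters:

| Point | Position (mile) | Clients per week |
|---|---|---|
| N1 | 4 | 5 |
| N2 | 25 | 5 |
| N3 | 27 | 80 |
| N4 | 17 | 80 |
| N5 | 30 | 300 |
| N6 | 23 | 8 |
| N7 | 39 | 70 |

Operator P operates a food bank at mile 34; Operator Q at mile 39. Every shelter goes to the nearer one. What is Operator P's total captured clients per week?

The indifferent point is the midpoint (34+39)/2 = 36.5; shelters left of it (closer to Operator P at 34) go to Operator P, those right go to Operator Q.
  N1 at 4 (w=5) → Operator P
  N4 at 17 (w=80) → Operator P
  N6 at 23 (w=8) → Operator P
  N2 at 25 (w=5) → Operator P
  N3 at 27 (w=80) → Operator P
  N5 at 30 (w=300) → Operator P
  N7 at 39 (w=70) → Operator Q
Operator P captures 478; Operator Q captures 70.

478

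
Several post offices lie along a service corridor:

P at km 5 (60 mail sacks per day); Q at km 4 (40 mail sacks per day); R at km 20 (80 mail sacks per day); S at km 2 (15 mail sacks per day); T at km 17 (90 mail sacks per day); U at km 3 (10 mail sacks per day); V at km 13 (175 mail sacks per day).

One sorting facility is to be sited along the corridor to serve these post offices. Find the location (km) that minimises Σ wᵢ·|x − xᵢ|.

For a sum of weighted absolute distances on a line, the optimum is the weighted median (not the mean). Total weight W = 470; half-weight = 235.
Sort by position and accumulate weight:
  km 2 (S, w=15) → cum 15
  km 3 (U, w=10) → cum 25
  km 4 (Q, w=40) → cum 65
  km 5 (P, w=60) → cum 125
  km 13 (V, w=175) → cum 300  ≥ 235 → median here
  km 17 (T, w=90) → cum 390
  km 20 (R, w=80) → cum 470
Optimal location: km 13.

x = 13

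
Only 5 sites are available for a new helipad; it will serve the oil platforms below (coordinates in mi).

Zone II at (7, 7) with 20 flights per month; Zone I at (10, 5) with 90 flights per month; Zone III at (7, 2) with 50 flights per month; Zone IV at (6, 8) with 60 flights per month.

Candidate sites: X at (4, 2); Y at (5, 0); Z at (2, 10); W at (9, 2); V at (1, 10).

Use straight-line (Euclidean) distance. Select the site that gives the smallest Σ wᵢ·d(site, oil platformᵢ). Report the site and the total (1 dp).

Total weighted distance at each candidate:
  X (4, 2): total = 1249.8
  Y (5, 0): total = 1407.2
  Z (2, 10): total = 1705.7
  W (9, 2): total = 894.8
  V (1, 10): total = 1883.9
Minimum is at W with total 894.8 mi.

W, total 894.8 mi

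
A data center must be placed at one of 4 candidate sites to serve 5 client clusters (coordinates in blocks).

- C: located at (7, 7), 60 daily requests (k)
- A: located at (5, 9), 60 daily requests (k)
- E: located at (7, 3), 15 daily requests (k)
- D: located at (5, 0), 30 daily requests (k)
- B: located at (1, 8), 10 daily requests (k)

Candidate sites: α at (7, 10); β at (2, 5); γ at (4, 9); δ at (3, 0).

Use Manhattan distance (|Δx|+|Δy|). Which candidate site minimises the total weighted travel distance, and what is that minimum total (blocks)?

Total weighted distance at each candidate:
  α (7, 10): total = 905
  β (2, 5): total = 1225
  γ (4, 9): total = 835
  δ (3, 0): total = 1585
Minimum is at γ with total 835 blocks.

γ, total 835 blocks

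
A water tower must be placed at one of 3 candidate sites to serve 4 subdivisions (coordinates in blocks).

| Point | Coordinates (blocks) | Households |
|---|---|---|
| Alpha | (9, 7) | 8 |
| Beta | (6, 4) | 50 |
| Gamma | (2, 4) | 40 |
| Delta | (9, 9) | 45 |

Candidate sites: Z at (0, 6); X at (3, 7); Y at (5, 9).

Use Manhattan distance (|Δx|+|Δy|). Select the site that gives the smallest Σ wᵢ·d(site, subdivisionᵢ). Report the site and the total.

Total weighted distance at each candidate:
  Z (0, 6): total = 1180
  X (3, 7): total = 868
  Y (5, 9): total = 848
Minimum is at Y with total 848 blocks.

Y, total 848 blocks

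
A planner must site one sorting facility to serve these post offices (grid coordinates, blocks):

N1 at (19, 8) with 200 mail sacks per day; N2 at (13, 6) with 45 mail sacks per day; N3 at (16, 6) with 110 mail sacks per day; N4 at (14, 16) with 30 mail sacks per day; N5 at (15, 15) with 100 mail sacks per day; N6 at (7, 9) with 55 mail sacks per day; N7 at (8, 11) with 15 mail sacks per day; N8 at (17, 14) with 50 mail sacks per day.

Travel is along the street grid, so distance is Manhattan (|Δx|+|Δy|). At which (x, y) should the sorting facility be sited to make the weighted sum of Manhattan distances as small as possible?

(16, 8)

Manhattan distance separates: Σwᵢ(|x−xᵢ|+|y−yᵢ|) = Σwᵢ|x−xᵢ| + Σwᵢ|y−yᵢ|, so x and y are optimised independently as 1-D weighted medians.
Total weight W = 605; half = 302.5.
x-coordinate, sorted with cumulative weight:
  x=7 (N6, w=55) cum 55
  x=8 (N7, w=15) cum 70
  x=13 (N2, w=45) cum 115
  x=14 (N4, w=30) cum 145
  x=15 (N5, w=100) cum 245
  x=16 (N3, w=110) cum 355  ← median
  x=17 (N8, w=50) cum 405
  x=19 (N1, w=200) cum 605
⇒ x* = 16
y-coordinate, sorted with cumulative weight:
  y=6 (N2, w=45) cum 45
  y=6 (N3, w=110) cum 155
  y=8 (N1, w=200) cum 355  ← median
  y=9 (N6, w=55) cum 410
  y=11 (N7, w=15) cum 425
  y=14 (N8, w=50) cum 475
  y=15 (N5, w=100) cum 575
  y=16 (N4, w=30) cum 605
⇒ y* = 8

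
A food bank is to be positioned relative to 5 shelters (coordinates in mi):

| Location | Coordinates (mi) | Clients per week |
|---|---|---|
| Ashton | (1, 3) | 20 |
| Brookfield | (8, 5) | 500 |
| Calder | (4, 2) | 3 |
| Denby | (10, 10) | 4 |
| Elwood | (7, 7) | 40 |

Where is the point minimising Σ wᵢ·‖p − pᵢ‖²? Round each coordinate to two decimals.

The minimiser of Σwᵢ‖p−pᵢ‖² is the weighted centroid p* = (Σwᵢpᵢ)/(Σwᵢ).
Σwᵢ = 567.
Σwᵢxᵢ = 20·1 + 500·8 + 3·4 + 4·10 + 40·7 = 4352.
Σwᵢyᵢ = 20·3 + 500·5 + 3·2 + 4·10 + 40·7 = 2886.
x* = 4352/567 = 7.68, y* = 2886/567 = 5.09.

(7.68, 5.09)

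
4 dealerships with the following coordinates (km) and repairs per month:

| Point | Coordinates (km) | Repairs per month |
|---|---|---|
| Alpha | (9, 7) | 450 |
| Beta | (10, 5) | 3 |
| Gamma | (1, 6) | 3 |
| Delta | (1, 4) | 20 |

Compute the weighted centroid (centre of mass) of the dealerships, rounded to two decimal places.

(8.62, 6.86)

The minimiser of Σwᵢ‖p−pᵢ‖² is the weighted centroid p* = (Σwᵢpᵢ)/(Σwᵢ).
Σwᵢ = 476.
Σwᵢxᵢ = 450·9 + 3·10 + 3·1 + 20·1 = 4103.
Σwᵢyᵢ = 450·7 + 3·5 + 3·6 + 20·4 = 3263.
x* = 4103/476 = 8.62, y* = 3263/476 = 6.86.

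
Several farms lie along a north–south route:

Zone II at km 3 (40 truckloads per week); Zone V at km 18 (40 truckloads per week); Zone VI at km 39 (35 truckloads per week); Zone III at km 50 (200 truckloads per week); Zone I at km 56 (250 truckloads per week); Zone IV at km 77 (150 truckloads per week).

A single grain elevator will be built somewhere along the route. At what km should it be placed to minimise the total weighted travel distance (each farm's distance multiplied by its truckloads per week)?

x = 56

For a sum of weighted absolute distances on a line, the optimum is the weighted median (not the mean). Total weight W = 715; half-weight = 357.5.
Sort by position and accumulate weight:
  km 3 (Zone II, w=40) → cum 40
  km 18 (Zone V, w=40) → cum 80
  km 39 (Zone VI, w=35) → cum 115
  km 50 (Zone III, w=200) → cum 315
  km 56 (Zone I, w=250) → cum 565  ≥ 357.5 → median here
  km 77 (Zone IV, w=150) → cum 715
Optimal location: km 56.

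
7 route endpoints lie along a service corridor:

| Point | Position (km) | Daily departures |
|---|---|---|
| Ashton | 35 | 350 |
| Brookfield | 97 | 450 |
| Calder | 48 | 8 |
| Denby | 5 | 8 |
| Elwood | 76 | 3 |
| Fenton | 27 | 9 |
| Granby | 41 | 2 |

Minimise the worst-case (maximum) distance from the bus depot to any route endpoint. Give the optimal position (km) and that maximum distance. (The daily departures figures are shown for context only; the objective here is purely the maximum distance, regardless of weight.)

location 51, max distance 46

The 1-center on a line is the midpoint of the two extreme points: leftmost at 5, rightmost at 97.
Optimal location = (5 + 97)/2 = 51; maximum distance = (97 − 5)/2 = 46.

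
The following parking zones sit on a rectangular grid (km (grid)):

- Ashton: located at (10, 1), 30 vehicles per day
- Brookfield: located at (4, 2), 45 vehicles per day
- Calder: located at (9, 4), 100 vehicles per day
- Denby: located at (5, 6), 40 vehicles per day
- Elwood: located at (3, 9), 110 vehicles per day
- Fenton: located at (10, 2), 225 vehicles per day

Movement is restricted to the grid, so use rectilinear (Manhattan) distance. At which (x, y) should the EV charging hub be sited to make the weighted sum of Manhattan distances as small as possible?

(9, 2)

Manhattan distance separates: Σwᵢ(|x−xᵢ|+|y−yᵢ|) = Σwᵢ|x−xᵢ| + Σwᵢ|y−yᵢ|, so x and y are optimised independently as 1-D weighted medians.
Total weight W = 550; half = 275.
x-coordinate, sorted with cumulative weight:
  x=3 (Elwood, w=110) cum 110
  x=4 (Brookfield, w=45) cum 155
  x=5 (Denby, w=40) cum 195
  x=9 (Calder, w=100) cum 295  ← median
  x=10 (Ashton, w=30) cum 325
  x=10 (Fenton, w=225) cum 550
⇒ x* = 9
y-coordinate, sorted with cumulative weight:
  y=1 (Ashton, w=30) cum 30
  y=2 (Brookfield, w=45) cum 75
  y=2 (Fenton, w=225) cum 300  ← median
  y=4 (Calder, w=100) cum 400
  y=6 (Denby, w=40) cum 440
  y=9 (Elwood, w=110) cum 550
⇒ y* = 2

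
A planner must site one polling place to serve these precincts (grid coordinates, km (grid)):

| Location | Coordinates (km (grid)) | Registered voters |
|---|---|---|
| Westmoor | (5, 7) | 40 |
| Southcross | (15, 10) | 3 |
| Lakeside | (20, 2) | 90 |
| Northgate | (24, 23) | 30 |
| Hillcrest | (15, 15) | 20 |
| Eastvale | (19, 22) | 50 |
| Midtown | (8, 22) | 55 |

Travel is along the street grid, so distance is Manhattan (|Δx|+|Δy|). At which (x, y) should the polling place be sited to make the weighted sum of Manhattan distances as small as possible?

(19, 15)

Manhattan distance separates: Σwᵢ(|x−xᵢ|+|y−yᵢ|) = Σwᵢ|x−xᵢ| + Σwᵢ|y−yᵢ|, so x and y are optimised independently as 1-D weighted medians.
Total weight W = 288; half = 144.
x-coordinate, sorted with cumulative weight:
  x=5 (Westmoor, w=40) cum 40
  x=8 (Midtown, w=55) cum 95
  x=15 (Southcross, w=3) cum 98
  x=15 (Hillcrest, w=20) cum 118
  x=19 (Eastvale, w=50) cum 168  ← median
  x=20 (Lakeside, w=90) cum 258
  x=24 (Northgate, w=30) cum 288
⇒ x* = 19
y-coordinate, sorted with cumulative weight:
  y=2 (Lakeside, w=90) cum 90
  y=7 (Westmoor, w=40) cum 130
  y=10 (Southcross, w=3) cum 133
  y=15 (Hillcrest, w=20) cum 153  ← median
  y=22 (Eastvale, w=50) cum 203
  y=22 (Midtown, w=55) cum 258
  y=23 (Northgate, w=30) cum 288
⇒ y* = 15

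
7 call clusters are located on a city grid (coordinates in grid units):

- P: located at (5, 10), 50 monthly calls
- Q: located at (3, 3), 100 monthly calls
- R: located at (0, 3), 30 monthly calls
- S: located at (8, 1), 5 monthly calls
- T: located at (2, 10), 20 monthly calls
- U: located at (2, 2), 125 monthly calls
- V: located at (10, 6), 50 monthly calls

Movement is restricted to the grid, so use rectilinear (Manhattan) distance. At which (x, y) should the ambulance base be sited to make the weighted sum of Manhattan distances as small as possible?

(3, 3)

Manhattan distance separates: Σwᵢ(|x−xᵢ|+|y−yᵢ|) = Σwᵢ|x−xᵢ| + Σwᵢ|y−yᵢ|, so x and y are optimised independently as 1-D weighted medians.
Total weight W = 380; half = 190.
x-coordinate, sorted with cumulative weight:
  x=0 (R, w=30) cum 30
  x=2 (T, w=20) cum 50
  x=2 (U, w=125) cum 175
  x=3 (Q, w=100) cum 275  ← median
  x=5 (P, w=50) cum 325
  x=8 (S, w=5) cum 330
  x=10 (V, w=50) cum 380
⇒ x* = 3
y-coordinate, sorted with cumulative weight:
  y=1 (S, w=5) cum 5
  y=2 (U, w=125) cum 130
  y=3 (Q, w=100) cum 230  ← median
  y=3 (R, w=30) cum 260
  y=6 (V, w=50) cum 310
  y=10 (P, w=50) cum 360
  y=10 (T, w=20) cum 380
⇒ y* = 3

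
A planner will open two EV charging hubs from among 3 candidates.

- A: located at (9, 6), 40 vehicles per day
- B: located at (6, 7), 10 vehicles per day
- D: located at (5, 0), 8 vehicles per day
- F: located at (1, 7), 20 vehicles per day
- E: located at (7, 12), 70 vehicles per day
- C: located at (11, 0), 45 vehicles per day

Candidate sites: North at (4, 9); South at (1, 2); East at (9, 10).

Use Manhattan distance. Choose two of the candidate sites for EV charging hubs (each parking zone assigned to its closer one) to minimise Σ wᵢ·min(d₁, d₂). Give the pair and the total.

Evaluate every pair (each demand assigned to the nearer of the two):
  {South, East}: total = 1188
  {North, East}: total = 1200
  {North, South}: total = 1468
Best pair: {South, East} with total 1188.

{South, East}, total 1188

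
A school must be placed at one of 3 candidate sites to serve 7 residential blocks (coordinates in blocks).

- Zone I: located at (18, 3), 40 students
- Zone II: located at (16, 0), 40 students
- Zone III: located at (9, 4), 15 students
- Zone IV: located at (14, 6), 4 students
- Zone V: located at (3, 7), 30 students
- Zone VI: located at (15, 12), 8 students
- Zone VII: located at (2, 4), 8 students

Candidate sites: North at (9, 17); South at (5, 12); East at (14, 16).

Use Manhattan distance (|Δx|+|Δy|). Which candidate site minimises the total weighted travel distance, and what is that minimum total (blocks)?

Total weighted distance at each candidate:
  North (9, 17): total = 2867
  South (5, 12): total = 2418
  East (14, 16): total = 2527
Minimum is at South with total 2418 blocks.

South, total 2418 blocks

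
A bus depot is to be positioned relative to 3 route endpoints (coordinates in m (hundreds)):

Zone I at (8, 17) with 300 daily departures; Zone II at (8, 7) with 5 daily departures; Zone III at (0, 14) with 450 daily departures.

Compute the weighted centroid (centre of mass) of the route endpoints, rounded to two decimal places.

(3.23, 15.15)

The minimiser of Σwᵢ‖p−pᵢ‖² is the weighted centroid p* = (Σwᵢpᵢ)/(Σwᵢ).
Σwᵢ = 755.
Σwᵢxᵢ = 300·8 + 5·8 + 450·0 = 2440.
Σwᵢyᵢ = 300·17 + 5·7 + 450·14 = 11435.
x* = 2440/755 = 3.23, y* = 11435/755 = 15.15.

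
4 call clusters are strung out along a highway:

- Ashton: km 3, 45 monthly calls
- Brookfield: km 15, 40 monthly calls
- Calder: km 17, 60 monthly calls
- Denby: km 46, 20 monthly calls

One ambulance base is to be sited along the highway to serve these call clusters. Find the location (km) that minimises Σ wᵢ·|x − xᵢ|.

For a sum of weighted absolute distances on a line, the optimum is the weighted median (not the mean). Total weight W = 165; half-weight = 82.5.
Sort by position and accumulate weight:
  km 3 (Ashton, w=45) → cum 45
  km 15 (Brookfield, w=40) → cum 85  ≥ 82.5 → median here
  km 17 (Calder, w=60) → cum 145
  km 46 (Denby, w=20) → cum 165
Optimal location: km 15.

x = 15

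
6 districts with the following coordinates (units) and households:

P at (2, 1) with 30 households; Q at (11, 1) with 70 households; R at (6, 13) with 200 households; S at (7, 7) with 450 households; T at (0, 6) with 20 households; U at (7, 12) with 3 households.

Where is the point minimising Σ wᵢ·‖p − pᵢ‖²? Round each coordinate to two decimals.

The minimiser of Σwᵢ‖p−pᵢ‖² is the weighted centroid p* = (Σwᵢpᵢ)/(Σwᵢ).
Σwᵢ = 773.
Σwᵢxᵢ = 30·2 + 70·11 + 200·6 + 450·7 + 20·0 + 3·7 = 5201.
Σwᵢyᵢ = 30·1 + 70·1 + 200·13 + 450·7 + 20·6 + 3·12 = 6006.
x* = 5201/773 = 6.73, y* = 6006/773 = 7.77.

(6.73, 7.77)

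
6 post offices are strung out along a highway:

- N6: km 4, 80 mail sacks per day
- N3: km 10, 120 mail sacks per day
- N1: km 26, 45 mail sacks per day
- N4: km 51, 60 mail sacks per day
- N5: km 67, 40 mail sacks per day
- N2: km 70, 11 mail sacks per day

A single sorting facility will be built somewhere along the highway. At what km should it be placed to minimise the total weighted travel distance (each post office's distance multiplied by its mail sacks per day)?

For a sum of weighted absolute distances on a line, the optimum is the weighted median (not the mean). Total weight W = 356; half-weight = 178.
Sort by position and accumulate weight:
  km 4 (N6, w=80) → cum 80
  km 10 (N3, w=120) → cum 200  ≥ 178 → median here
  km 26 (N1, w=45) → cum 245
  km 51 (N4, w=60) → cum 305
  km 67 (N5, w=40) → cum 345
  km 70 (N2, w=11) → cum 356
Optimal location: km 10.

x = 10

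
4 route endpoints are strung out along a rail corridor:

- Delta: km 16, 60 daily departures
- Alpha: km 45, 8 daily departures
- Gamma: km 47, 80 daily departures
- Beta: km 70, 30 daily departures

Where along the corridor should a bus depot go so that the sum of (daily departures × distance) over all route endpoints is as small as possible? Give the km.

x = 47

For a sum of weighted absolute distances on a line, the optimum is the weighted median (not the mean). Total weight W = 178; half-weight = 89.
Sort by position and accumulate weight:
  km 16 (Delta, w=60) → cum 60
  km 45 (Alpha, w=8) → cum 68
  km 47 (Gamma, w=80) → cum 148  ≥ 89 → median here
  km 70 (Beta, w=30) → cum 178
Optimal location: km 47.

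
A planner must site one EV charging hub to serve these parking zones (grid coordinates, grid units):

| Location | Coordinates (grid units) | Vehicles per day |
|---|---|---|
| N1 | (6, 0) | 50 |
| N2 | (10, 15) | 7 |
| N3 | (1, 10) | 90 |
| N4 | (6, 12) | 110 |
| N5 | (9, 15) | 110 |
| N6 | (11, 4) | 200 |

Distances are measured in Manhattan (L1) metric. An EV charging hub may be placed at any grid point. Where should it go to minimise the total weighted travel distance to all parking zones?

(9, 10)

Manhattan distance separates: Σwᵢ(|x−xᵢ|+|y−yᵢ|) = Σwᵢ|x−xᵢ| + Σwᵢ|y−yᵢ|, so x and y are optimised independently as 1-D weighted medians.
Total weight W = 567; half = 283.5.
x-coordinate, sorted with cumulative weight:
  x=1 (N3, w=90) cum 90
  x=6 (N1, w=50) cum 140
  x=6 (N4, w=110) cum 250
  x=9 (N5, w=110) cum 360  ← median
  x=10 (N2, w=7) cum 367
  x=11 (N6, w=200) cum 567
⇒ x* = 9
y-coordinate, sorted with cumulative weight:
  y=0 (N1, w=50) cum 50
  y=4 (N6, w=200) cum 250
  y=10 (N3, w=90) cum 340  ← median
  y=12 (N4, w=110) cum 450
  y=15 (N2, w=7) cum 457
  y=15 (N5, w=110) cum 567
⇒ y* = 10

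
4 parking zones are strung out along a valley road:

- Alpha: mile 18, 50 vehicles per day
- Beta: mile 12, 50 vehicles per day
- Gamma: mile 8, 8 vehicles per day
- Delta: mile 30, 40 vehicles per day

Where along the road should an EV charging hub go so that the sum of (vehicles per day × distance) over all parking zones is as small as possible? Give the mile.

x = 18

For a sum of weighted absolute distances on a line, the optimum is the weighted median (not the mean). Total weight W = 148; half-weight = 74.
Sort by position and accumulate weight:
  mile 8 (Gamma, w=8) → cum 8
  mile 12 (Beta, w=50) → cum 58
  mile 18 (Alpha, w=50) → cum 108  ≥ 74 → median here
  mile 30 (Delta, w=40) → cum 148
Optimal location: mile 18.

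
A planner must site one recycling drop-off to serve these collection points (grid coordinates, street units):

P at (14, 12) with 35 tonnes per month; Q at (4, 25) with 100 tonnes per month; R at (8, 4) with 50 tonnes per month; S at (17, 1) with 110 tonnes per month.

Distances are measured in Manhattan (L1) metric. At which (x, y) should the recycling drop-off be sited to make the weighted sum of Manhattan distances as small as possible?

(8, 4)

Manhattan distance separates: Σwᵢ(|x−xᵢ|+|y−yᵢ|) = Σwᵢ|x−xᵢ| + Σwᵢ|y−yᵢ|, so x and y are optimised independently as 1-D weighted medians.
Total weight W = 295; half = 147.5.
x-coordinate, sorted with cumulative weight:
  x=4 (Q, w=100) cum 100
  x=8 (R, w=50) cum 150  ← median
  x=14 (P, w=35) cum 185
  x=17 (S, w=110) cum 295
⇒ x* = 8
y-coordinate, sorted with cumulative weight:
  y=1 (S, w=110) cum 110
  y=4 (R, w=50) cum 160  ← median
  y=12 (P, w=35) cum 195
  y=25 (Q, w=100) cum 295
⇒ y* = 4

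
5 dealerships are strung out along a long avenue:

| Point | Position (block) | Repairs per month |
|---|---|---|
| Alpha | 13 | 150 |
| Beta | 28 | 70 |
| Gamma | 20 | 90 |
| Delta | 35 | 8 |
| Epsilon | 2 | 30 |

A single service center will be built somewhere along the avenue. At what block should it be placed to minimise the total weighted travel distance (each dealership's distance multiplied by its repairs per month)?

x = 13

For a sum of weighted absolute distances on a line, the optimum is the weighted median (not the mean). Total weight W = 348; half-weight = 174.
Sort by position and accumulate weight:
  block 2 (Epsilon, w=30) → cum 30
  block 13 (Alpha, w=150) → cum 180  ≥ 174 → median here
  block 20 (Gamma, w=90) → cum 270
  block 28 (Beta, w=70) → cum 340
  block 35 (Delta, w=8) → cum 348
Optimal location: block 13.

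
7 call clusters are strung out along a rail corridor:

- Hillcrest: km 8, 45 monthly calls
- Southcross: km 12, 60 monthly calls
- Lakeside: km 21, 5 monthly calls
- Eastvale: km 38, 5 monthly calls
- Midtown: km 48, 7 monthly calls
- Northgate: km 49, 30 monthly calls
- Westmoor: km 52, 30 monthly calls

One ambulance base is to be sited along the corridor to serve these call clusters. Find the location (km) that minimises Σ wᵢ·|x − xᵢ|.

x = 12

For a sum of weighted absolute distances on a line, the optimum is the weighted median (not the mean). Total weight W = 182; half-weight = 91.
Sort by position and accumulate weight:
  km 8 (Hillcrest, w=45) → cum 45
  km 12 (Southcross, w=60) → cum 105  ≥ 91 → median here
  km 21 (Lakeside, w=5) → cum 110
  km 38 (Eastvale, w=5) → cum 115
  km 48 (Midtown, w=7) → cum 122
  km 49 (Northgate, w=30) → cum 152
  km 52 (Westmoor, w=30) → cum 182
Optimal location: km 12.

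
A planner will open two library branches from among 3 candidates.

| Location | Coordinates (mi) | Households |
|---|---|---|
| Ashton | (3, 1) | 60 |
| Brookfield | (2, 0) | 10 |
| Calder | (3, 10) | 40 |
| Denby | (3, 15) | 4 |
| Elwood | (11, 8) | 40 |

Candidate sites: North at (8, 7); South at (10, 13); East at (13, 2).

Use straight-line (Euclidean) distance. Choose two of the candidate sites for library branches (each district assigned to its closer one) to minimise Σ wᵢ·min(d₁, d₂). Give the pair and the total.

{North, South}, total 949.7

Evaluate every pair (each demand assigned to the nearer of the two):
  {North, South}: total = 949.7
  {North, East}: total = 958.3
  {South, East}: total = 1252.5
Best pair: {North, South} with total 949.7.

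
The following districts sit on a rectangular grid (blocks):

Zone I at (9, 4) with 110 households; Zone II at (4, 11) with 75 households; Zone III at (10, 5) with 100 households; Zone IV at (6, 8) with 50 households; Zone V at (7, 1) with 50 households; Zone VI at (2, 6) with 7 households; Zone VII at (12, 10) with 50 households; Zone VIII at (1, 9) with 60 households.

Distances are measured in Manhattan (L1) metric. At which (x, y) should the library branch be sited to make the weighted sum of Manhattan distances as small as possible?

Manhattan distance separates: Σwᵢ(|x−xᵢ|+|y−yᵢ|) = Σwᵢ|x−xᵢ| + Σwᵢ|y−yᵢ|, so x and y are optimised independently as 1-D weighted medians.
Total weight W = 502; half = 251.
x-coordinate, sorted with cumulative weight:
  x=1 (Zone VIII, w=60) cum 60
  x=2 (Zone VI, w=7) cum 67
  x=4 (Zone II, w=75) cum 142
  x=6 (Zone IV, w=50) cum 192
  x=7 (Zone V, w=50) cum 242
  x=9 (Zone I, w=110) cum 352  ← median
  x=10 (Zone III, w=100) cum 452
  x=12 (Zone VII, w=50) cum 502
⇒ x* = 9
y-coordinate, sorted with cumulative weight:
  y=1 (Zone V, w=50) cum 50
  y=4 (Zone I, w=110) cum 160
  y=5 (Zone III, w=100) cum 260  ← median
  y=6 (Zone VI, w=7) cum 267
  y=8 (Zone IV, w=50) cum 317
  y=9 (Zone VIII, w=60) cum 377
  y=10 (Zone VII, w=50) cum 427
  y=11 (Zone II, w=75) cum 502
⇒ y* = 5

(9, 5)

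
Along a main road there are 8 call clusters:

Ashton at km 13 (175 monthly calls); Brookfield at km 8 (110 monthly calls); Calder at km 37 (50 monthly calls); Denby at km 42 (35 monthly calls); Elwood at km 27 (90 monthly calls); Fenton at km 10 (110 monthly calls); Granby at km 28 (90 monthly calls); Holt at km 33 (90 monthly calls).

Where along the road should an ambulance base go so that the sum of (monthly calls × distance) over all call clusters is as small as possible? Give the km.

x = 13

For a sum of weighted absolute distances on a line, the optimum is the weighted median (not the mean). Total weight W = 750; half-weight = 375.
Sort by position and accumulate weight:
  km 8 (Brookfield, w=110) → cum 110
  km 10 (Fenton, w=110) → cum 220
  km 13 (Ashton, w=175) → cum 395  ≥ 375 → median here
  km 27 (Elwood, w=90) → cum 485
  km 28 (Granby, w=90) → cum 575
  km 33 (Holt, w=90) → cum 665
  km 37 (Calder, w=50) → cum 715
  km 42 (Denby, w=35) → cum 750
Optimal location: km 13.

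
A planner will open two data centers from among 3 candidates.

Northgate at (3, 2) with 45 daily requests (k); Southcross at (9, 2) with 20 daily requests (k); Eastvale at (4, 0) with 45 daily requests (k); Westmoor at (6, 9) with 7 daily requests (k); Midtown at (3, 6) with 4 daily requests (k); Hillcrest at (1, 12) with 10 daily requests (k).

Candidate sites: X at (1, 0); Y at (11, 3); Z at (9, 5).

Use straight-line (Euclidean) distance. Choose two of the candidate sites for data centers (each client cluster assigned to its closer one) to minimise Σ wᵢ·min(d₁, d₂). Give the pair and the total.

{X, Z}, total 487.9

Evaluate every pair (each demand assigned to the nearer of the two):
  {X, Z}: total = 487.9
  {X, Y}: total = 507.0
  {Y, Z}: total = 830.4
Best pair: {X, Z} with total 487.9.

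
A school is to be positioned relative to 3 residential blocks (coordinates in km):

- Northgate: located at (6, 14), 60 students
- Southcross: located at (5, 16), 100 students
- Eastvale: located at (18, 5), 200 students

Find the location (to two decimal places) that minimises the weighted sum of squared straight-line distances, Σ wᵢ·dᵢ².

(12.39, 9.56)

The minimiser of Σwᵢ‖p−pᵢ‖² is the weighted centroid p* = (Σwᵢpᵢ)/(Σwᵢ).
Σwᵢ = 360.
Σwᵢxᵢ = 60·6 + 100·5 + 200·18 = 4460.
Σwᵢyᵢ = 60·14 + 100·16 + 200·5 = 3440.
x* = 4460/360 = 12.39, y* = 3440/360 = 9.56.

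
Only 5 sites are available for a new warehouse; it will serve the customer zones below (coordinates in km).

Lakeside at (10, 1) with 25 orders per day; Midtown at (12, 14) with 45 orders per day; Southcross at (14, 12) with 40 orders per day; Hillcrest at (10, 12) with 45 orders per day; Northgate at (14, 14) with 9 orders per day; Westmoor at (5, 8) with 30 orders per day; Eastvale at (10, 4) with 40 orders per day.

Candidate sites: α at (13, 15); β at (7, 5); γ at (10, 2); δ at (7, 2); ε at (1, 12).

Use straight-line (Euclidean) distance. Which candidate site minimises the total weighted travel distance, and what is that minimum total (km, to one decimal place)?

Total weighted distance at each candidate:
  α (13, 15): total = 1526.7
  β (7, 5): total = 1664.3
  γ (10, 2): total = 1881.4
  δ (7, 2): total = 2081.1
  ε (1, 12): total = 2553.2
Minimum is at α with total 1526.7 km.

α, total 1526.7 km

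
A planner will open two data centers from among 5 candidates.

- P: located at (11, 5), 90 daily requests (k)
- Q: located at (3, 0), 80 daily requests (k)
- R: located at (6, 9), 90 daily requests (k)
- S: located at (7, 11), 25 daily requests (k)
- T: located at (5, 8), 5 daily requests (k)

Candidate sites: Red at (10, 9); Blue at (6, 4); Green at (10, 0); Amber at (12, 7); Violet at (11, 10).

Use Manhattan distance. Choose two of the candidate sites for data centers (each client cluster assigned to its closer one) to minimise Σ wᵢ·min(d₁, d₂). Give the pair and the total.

{Blue, Amber}, total 1505

Evaluate every pair (each demand assigned to the nearer of the two):
  {Blue, Amber}: total = 1505
  {Red, Blue}: total = 1520
  {Red, Green}: total = 1525
  {Blue, Violet}: total = 1610
  {Green, Violet}: total = 1715
  {Blue, Green}: total = 1775
  {Green, Amber}: total = 1815
  {Red, Amber}: total = 2065
  {Red, Violet}: total = 2245
  {Amber, Violet}: total = 2255
Best pair: {Blue, Amber} with total 1505.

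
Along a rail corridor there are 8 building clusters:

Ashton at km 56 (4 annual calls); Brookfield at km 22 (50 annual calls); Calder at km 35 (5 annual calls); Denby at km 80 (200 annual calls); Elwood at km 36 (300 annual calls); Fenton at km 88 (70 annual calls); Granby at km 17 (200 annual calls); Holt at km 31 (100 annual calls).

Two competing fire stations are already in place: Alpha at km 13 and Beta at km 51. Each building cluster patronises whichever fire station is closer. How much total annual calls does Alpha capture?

350

The indifferent point is the midpoint (13+51)/2 = 32; building clusters left of it (closer to Alpha at 13) go to Alpha, those right go to Beta.
  Granby at 17 (w=200) → Alpha
  Brookfield at 22 (w=50) → Alpha
  Holt at 31 (w=100) → Alpha
  Calder at 35 (w=5) → Beta
  Elwood at 36 (w=300) → Beta
  Ashton at 56 (w=4) → Beta
  Denby at 80 (w=200) → Beta
  Fenton at 88 (w=70) → Beta
Alpha captures 350; Beta captures 579.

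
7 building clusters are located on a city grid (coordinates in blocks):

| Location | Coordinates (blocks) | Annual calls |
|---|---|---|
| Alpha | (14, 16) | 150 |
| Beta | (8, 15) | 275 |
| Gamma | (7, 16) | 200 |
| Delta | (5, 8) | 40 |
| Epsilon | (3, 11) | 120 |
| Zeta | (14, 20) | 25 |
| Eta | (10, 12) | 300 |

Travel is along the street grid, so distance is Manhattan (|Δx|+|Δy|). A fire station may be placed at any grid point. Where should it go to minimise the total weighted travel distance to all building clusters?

(8, 15)

Manhattan distance separates: Σwᵢ(|x−xᵢ|+|y−yᵢ|) = Σwᵢ|x−xᵢ| + Σwᵢ|y−yᵢ|, so x and y are optimised independently as 1-D weighted medians.
Total weight W = 1110; half = 555.
x-coordinate, sorted with cumulative weight:
  x=3 (Epsilon, w=120) cum 120
  x=5 (Delta, w=40) cum 160
  x=7 (Gamma, w=200) cum 360
  x=8 (Beta, w=275) cum 635  ← median
  x=10 (Eta, w=300) cum 935
  x=14 (Alpha, w=150) cum 1085
  x=14 (Zeta, w=25) cum 1110
⇒ x* = 8
y-coordinate, sorted with cumulative weight:
  y=8 (Delta, w=40) cum 40
  y=11 (Epsilon, w=120) cum 160
  y=12 (Eta, w=300) cum 460
  y=15 (Beta, w=275) cum 735  ← median
  y=16 (Alpha, w=150) cum 885
  y=16 (Gamma, w=200) cum 1085
  y=20 (Zeta, w=25) cum 1110
⇒ y* = 15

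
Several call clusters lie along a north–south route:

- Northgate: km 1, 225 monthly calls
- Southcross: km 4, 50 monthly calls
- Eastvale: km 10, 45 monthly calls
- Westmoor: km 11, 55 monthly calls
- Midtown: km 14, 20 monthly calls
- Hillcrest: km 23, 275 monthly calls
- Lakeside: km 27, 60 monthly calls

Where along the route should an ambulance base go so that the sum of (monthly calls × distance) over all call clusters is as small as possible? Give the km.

For a sum of weighted absolute distances on a line, the optimum is the weighted median (not the mean). Total weight W = 730; half-weight = 365.
Sort by position and accumulate weight:
  km 1 (Northgate, w=225) → cum 225
  km 4 (Southcross, w=50) → cum 275
  km 10 (Eastvale, w=45) → cum 320
  km 11 (Westmoor, w=55) → cum 375  ≥ 365 → median here
  km 14 (Midtown, w=20) → cum 395
  km 23 (Hillcrest, w=275) → cum 670
  km 27 (Lakeside, w=60) → cum 730
Optimal location: km 11.

x = 11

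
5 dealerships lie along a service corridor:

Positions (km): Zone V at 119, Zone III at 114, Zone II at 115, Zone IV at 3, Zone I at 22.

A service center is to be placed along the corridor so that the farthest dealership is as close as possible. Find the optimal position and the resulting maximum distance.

location 61, max distance 58

The 1-center on a line is the midpoint of the two extreme points: leftmost at 3, rightmost at 119.
Optimal location = (3 + 119)/2 = 61; maximum distance = (119 − 3)/2 = 58.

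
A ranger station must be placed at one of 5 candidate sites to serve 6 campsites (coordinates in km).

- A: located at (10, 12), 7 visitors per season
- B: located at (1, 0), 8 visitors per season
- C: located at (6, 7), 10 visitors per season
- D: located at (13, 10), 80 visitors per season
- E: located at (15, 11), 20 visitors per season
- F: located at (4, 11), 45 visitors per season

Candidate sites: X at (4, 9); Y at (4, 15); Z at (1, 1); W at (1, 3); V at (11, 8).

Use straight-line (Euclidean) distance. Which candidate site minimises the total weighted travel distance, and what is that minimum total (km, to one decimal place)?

Total weighted distance at each candidate:
  X (4, 9): total = 1189.2
  Y (4, 15): total = 1489.5
  Z (1, 1): total = 2199.5
  W (1, 3): total = 1995.5
  V (11, 8): total = 851.3
Minimum is at V with total 851.3 km.

V, total 851.3 km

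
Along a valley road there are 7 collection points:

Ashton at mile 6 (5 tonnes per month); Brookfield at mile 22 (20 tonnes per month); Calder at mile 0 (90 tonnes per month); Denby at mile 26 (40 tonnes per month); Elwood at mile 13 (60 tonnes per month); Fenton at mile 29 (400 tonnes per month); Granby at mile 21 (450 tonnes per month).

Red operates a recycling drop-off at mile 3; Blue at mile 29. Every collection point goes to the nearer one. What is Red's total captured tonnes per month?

155

The indifferent point is the midpoint (3+29)/2 = 16; collection points left of it (closer to Red at 3) go to Red, those right go to Blue.
  Calder at 0 (w=90) → Red
  Ashton at 6 (w=5) → Red
  Elwood at 13 (w=60) → Red
  Granby at 21 (w=450) → Blue
  Brookfield at 22 (w=20) → Blue
  Denby at 26 (w=40) → Blue
  Fenton at 29 (w=400) → Blue
Red captures 155; Blue captures 910.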